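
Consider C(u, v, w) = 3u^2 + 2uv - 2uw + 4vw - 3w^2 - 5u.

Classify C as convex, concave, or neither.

C is quadratic, so its Hessian is the constant matrix H = [[6, 2, -2], [2, 0, 4], [-2, 4, -6]].
Leading principal minors: 6, -4, -104.
Neither pattern holds ⇒ H is indefinite ⇒ neither convex nor concave.

neither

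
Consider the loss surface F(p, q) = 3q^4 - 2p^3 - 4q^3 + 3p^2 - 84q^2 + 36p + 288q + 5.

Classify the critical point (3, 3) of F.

The mixed partial ∂²F/∂p∂q is 0, so the Hessian at any point is diag(F_pp, F_qq) = diag(6(-2p + 1), 12(3q^2 - 2q - 14)).
At (3, 3): H = diag(-30, 84).
The eigenvalues have opposite signs, so H is indefinite: a saddle point.

saddle point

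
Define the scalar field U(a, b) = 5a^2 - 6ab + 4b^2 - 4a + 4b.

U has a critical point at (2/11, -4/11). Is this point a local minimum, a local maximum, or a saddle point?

The Hessian of U is constant: H = [[10, -6], [-6, 8]].
det(H) = 10·8 − (-6)² = 44.
det(H) > 0 and tr(H) = 18 > 0, so H is positive definite and the point is a local minimum.

local minimum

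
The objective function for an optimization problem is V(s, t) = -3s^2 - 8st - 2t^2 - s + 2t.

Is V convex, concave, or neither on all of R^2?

V is quadratic, so its Hessian is the constant matrix H = [[-6, -8], [-8, -4]].
det(H) = -40, tr(H) = -10.
det(H) < 0, so H is indefinite: neither convex nor concave.

neither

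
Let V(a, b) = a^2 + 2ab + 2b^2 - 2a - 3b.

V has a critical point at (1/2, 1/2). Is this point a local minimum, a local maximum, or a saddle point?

The Hessian of V is constant: H = [[2, 2], [2, 4]].
det(H) = 2·4 − 2² = 4.
det(H) > 0 and tr(H) = 6 > 0, so H is positive definite and the point is a local minimum.

local minimum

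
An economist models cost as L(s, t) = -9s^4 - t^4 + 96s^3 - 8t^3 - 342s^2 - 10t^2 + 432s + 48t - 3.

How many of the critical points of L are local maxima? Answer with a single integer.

L separates as a function of s plus a function of t, so ∇L=0 decouples.
∂L/∂s = -36(s - 4)(s - 3)(s - 1) = 0 at s ∈ {1, 3, 4}; ∂L/∂t = -4(t - 1)(t + 3)(t + 4) = 0 at t ∈ {-4, -3, 1}.
The Hessian is diagonal: diag(L_ss, L_tt). Second derivatives: L_ss(1)=-216, L_ss(3)=72, L_ss(4)=-108; L_tt(-4)=-20, L_tt(-3)=16, L_tt(1)=-80.
Local maxima occur where both diagonal entries negative: (1, -4), (1, 1), (4, -4), (4, 1). Count: 4.

4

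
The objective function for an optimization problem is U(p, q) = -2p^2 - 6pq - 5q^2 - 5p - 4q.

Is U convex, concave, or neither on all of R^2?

concave

U is quadratic, so its Hessian is the constant matrix H = [[-4, -6], [-6, -10]].
det(H) = 4, tr(H) = -14.
det(H) > 0 and tr(H) < 0, so H is negative definite everywhere: concave.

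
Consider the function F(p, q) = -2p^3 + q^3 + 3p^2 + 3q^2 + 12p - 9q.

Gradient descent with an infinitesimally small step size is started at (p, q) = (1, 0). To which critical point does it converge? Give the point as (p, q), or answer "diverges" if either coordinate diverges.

F is separable, so gradient descent decouples: p follows -∂F/∂p, q follows -∂F/∂q.
∂F/∂p = -6(p - 2)(p + 1); at p=1 this is 12, so p decreases.
∂F/∂q = 3(q - 1)(q + 3); at q=0 this is -9, so q increases.
p converges to its nearest critical value -1 (a local min of the p-part); q converges to 1. The iterate converges to (-1, 1).

(-1, 1)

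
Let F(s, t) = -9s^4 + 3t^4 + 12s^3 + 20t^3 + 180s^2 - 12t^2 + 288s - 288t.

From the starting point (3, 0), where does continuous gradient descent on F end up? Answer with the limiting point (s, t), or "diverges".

F is separable, so gradient descent decouples: s follows -∂F/∂s, t follows -∂F/∂t.
∂F/∂s = -36(s - 4)(s + 1)(s + 2); at s=3 this is 720, so s decreases.
∂F/∂t = 12(t - 2)(t + 3)(t + 4); at t=0 this is -288, so t increases.
s converges to its nearest critical value -1 (a local min of the s-part); t converges to 2. The iterate converges to (-1, 2).

(-1, 2)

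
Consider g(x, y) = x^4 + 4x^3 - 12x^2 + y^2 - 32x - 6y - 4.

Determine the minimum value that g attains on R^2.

-77

g(x,y) separates as P(x) + Q(y) − 4, so its minimum is min P + min Q − 4.
P'(x) = 4(x - 2)(x + 1)(x + 4) vanishes at x ∈ {-4, -1, 2}; Q'(y) = 2y - 6 vanishes at y ∈ {3}.
Local minima of P (where P''>0): P(-4)=-64, P(2)=-64. Local minima of Q: Q(3)=-9.
So the global minimum of g is P(-4) + Q(3) − 4 = -64 − 9 − 4 = -77, attained at (-4, 3).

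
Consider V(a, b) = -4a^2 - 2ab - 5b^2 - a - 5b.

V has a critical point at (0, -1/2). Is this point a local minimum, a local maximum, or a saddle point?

local maximum

The Hessian of V is constant: H = [[-8, -2], [-2, -10]].
det(H) = (-8)·(-10) − (-2)² = 76.
det(H) > 0 and tr(H) = -18 < 0, so H is negative definite and the point is a local maximum.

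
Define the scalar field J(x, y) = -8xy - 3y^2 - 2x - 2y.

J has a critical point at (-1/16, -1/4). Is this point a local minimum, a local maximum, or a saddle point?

The Hessian of J is constant: H = [[0, -8], [-8, -6]].
det(H) = 0·(-6) − (-8)² = -64.
Since det(H) < 0, H is indefinite and the critical point is a saddle point.

saddle point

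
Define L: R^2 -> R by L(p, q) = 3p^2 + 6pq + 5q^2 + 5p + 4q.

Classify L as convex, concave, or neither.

L is quadratic, so its Hessian is the constant matrix H = [[6, 6], [6, 10]].
det(H) = 24, tr(H) = 16.
det(H) > 0 and tr(H) > 0, so H is positive definite everywhere: convex.

convex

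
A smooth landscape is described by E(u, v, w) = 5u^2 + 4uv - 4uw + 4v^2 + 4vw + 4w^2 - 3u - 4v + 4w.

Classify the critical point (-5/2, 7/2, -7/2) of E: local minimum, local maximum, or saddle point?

The Hessian is constant: H = [[10, 4, -4], [4, 8, 4], [-4, 4, 8]].
Leading principal minors: Δ₁ = 10, Δ₂ = 64, Δ₃ = 96.
All leading minors are positive, so H is positive definite: a local minimum.

local minimum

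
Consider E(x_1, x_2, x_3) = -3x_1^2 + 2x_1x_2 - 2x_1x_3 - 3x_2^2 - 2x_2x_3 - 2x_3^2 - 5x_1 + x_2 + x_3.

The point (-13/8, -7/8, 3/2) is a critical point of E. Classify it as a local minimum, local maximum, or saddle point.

local maximum

The Hessian is constant: H = [[-6, 2, -2], [2, -6, -2], [-2, -2, -4]].
Leading principal minors: Δ₁ = -6, Δ₂ = 32, Δ₃ = -64.
The minors alternate sign starting negative (−, +, −), so H is negative definite: a local maximum.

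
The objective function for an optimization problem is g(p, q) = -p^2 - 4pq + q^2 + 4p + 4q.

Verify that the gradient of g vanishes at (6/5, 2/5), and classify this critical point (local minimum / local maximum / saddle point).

saddle point

∇g = (-2p - 4q + 4, -4p + 2q + 4); substituting (6/5, 2/5) gives ∇g = (0, 0), so (6/5, 2/5) is indeed a critical point.
The Hessian of g is constant: H = [[-2, -4], [-4, 2]].
det(H) = (-2)·2 − (-4)² = -20.
Since det(H) < 0, H is indefinite and the critical point is a saddle point.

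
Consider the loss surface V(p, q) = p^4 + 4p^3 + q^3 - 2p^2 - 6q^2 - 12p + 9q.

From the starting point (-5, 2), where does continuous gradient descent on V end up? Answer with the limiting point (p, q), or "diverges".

(-3, 3)

V is separable, so gradient descent decouples: p follows -∂V/∂p, q follows -∂V/∂q.
∂V/∂p = 4(p - 1)(p + 1)(p + 3); at p=-5 this is -192, so p increases.
∂V/∂q = 3(q - 3)(q - 1); at q=2 this is -3, so q increases.
p converges to its nearest critical value -3 (a local min of the p-part); q converges to 3. The iterate converges to (-3, 3).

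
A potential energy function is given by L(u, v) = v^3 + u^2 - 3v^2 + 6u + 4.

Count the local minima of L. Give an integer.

L separates as a function of u plus a function of v, so ∇L=0 decouples.
∂L/∂u = 2(u + 3) = 0 at u ∈ {-3}; ∂L/∂v = 3v(v - 2) = 0 at v ∈ {0, 2}.
The Hessian is diagonal: diag(L_uu, L_vv). Second derivatives: L_uu(-3)=2; L_vv(0)=-6, L_vv(2)=6.
Local minima occur where both diagonal entries positive: (-3, 2). Count: 1.

1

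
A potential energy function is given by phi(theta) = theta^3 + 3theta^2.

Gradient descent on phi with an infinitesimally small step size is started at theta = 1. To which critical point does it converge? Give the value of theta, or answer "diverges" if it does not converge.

phi'(theta) = 3theta(theta + 2), so phi'(1) = 9.
Gradient descent moves in the -phi' direction, i.e. theta is decreasing.
The nearest critical point in that direction is theta = 0, where phi'' = 6 > 0 (a local minimum). The iterate converges there.

0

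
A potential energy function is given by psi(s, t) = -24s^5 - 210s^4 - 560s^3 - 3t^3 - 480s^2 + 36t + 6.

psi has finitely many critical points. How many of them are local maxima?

2

psi separates as a function of s plus a function of t, so ∇psi=0 decouples.
∂psi/∂s = -120s(s + 1)(s + 2)(s + 4) = 0 at s ∈ {-4, -2, -1, 0}; ∂psi/∂t = -9(t - 2)(t + 2) = 0 at t ∈ {-2, 2}.
The Hessian is diagonal: diag(psi_ss, psi_tt). Second derivatives: psi_ss(-4)=2880, psi_ss(-2)=-480, psi_ss(-1)=360, psi_ss(0)=-960; psi_tt(-2)=36, psi_tt(2)=-36.
Local maxima occur where both diagonal entries negative: (-2, 2), (0, 2). Count: 2.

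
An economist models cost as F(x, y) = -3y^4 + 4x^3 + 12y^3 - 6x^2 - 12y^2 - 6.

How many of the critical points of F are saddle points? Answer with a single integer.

F separates as a function of x plus a function of y, so ∇F=0 decouples.
∂F/∂x = 12x(x - 1) = 0 at x ∈ {0, 1}; ∂F/∂y = -12y(y - 2)(y - 1) = 0 at y ∈ {0, 1, 2}.
The Hessian is diagonal: diag(F_xx, F_yy). Second derivatives: F_xx(0)=-12, F_xx(1)=12; F_yy(0)=-24, F_yy(1)=12, F_yy(2)=-24.
Saddle points occur where the two diagonal entries have opposite signs: (0, 1), (1, 0), (1, 2). Count: 3.

3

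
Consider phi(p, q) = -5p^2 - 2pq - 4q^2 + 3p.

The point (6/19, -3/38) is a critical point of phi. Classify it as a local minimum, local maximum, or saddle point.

The Hessian of phi is constant: H = [[-10, -2], [-2, -8]].
det(H) = (-10)·(-8) − (-2)² = 76.
det(H) > 0 and tr(H) = -18 < 0, so H is negative definite and the point is a local maximum.

local maximum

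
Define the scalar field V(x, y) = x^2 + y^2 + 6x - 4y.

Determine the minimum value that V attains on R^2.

V(x,y) separates as P(x) + Q(y), so its minimum is min P + min Q.
P'(x) = 2x + 6 vanishes at x ∈ {-3}; Q'(y) = 2y - 4 vanishes at y ∈ {2}.
Local minima of P (where P''>0): P(-3)=-9. Local minima of Q: Q(2)=-4.
So the global minimum of V is P(-3) + Q(2) = -9 − 4 = -13, attained at (-3, 2).

-13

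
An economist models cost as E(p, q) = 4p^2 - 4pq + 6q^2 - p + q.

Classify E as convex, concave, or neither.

convex

E is quadratic, so its Hessian is the constant matrix H = [[8, -4], [-4, 12]].
det(H) = 80, tr(H) = 20.
det(H) > 0 and tr(H) > 0, so H is positive definite everywhere: convex.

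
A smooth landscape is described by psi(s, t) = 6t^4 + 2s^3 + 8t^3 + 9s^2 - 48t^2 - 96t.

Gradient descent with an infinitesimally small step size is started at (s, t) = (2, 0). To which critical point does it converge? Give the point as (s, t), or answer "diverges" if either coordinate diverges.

psi is separable, so gradient descent decouples: s follows -∂psi/∂s, t follows -∂psi/∂t.
∂psi/∂s = 6s(s + 3); at s=2 this is 60, so s decreases.
∂psi/∂t = 24(t - 2)(t + 1)(t + 2); at t=0 this is -96, so t increases.
s converges to its nearest critical value 0 (a local min of the s-part); t converges to 2. The iterate converges to (0, 2).

(0, 2)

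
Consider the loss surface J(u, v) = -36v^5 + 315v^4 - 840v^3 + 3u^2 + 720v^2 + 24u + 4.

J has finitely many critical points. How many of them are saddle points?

2

J separates as a function of u plus a function of v, so ∇J=0 decouples.
∂J/∂u = 6(u + 4) = 0 at u ∈ {-4}; ∂J/∂v = -180v(v - 4)(v - 2)(v - 1) = 0 at v ∈ {0, 1, 2, 4}.
The Hessian is diagonal: diag(J_uu, J_vv). Second derivatives: J_uu(-4)=6; J_vv(0)=1440, J_vv(1)=-540, J_vv(2)=720, J_vv(4)=-4320.
Saddle points occur where the two diagonal entries have opposite signs: (-4, 1), (-4, 4). Count: 2.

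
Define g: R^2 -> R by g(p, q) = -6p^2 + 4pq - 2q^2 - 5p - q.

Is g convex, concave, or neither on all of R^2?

g is quadratic, so its Hessian is the constant matrix H = [[-12, 4], [4, -4]].
det(H) = 32, tr(H) = -16.
det(H) > 0 and tr(H) < 0, so H is negative definite everywhere: concave.

concave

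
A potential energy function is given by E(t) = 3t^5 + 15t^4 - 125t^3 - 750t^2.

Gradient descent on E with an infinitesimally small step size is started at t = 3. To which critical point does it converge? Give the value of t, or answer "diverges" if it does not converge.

E'(t) = 15t(t - 5)(t + 4)(t + 5), so E'(3) = -5040.
Gradient descent moves in the -E' direction, i.e. t is increasing.
The nearest critical point in that direction is t = 5, where E'' = 6750 > 0 (a local minimum). The iterate converges there.

5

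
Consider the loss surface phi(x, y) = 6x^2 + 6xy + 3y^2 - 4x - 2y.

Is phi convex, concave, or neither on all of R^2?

phi is quadratic, so its Hessian is the constant matrix H = [[12, 6], [6, 6]].
det(H) = 36, tr(H) = 18.
det(H) > 0 and tr(H) > 0, so H is positive definite everywhere: convex.

convex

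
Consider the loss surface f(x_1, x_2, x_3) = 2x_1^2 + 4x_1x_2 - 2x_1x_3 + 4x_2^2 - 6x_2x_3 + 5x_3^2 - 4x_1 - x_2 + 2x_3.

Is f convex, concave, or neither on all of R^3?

f is quadratic, so its Hessian is the constant matrix H = [[4, 4, -2], [4, 8, -6], [-2, -6, 10]].
Leading principal minors: 4, 16, 80.
All positive ⇒ H ≻ 0 ⇒ convex.

convex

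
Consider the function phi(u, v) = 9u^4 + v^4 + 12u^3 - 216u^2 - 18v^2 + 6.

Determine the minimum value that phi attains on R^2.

-1995

phi(u,v) separates as P(u) + Q(v) + 6, so its minimum is min P + min Q + 6.
P'(u) = 36u(u - 3)(u + 4) vanishes at u ∈ {-4, 0, 3}; Q'(v) = 4v(v - 3)(v + 3) vanishes at v ∈ {-3, 0, 3}.
Local minima of P (where P''>0): P(-4)=-1920, P(3)=-891. Local minima of Q: Q(-3)=-81, Q(3)=-81.
So the global minimum of phi is P(-4) + Q(-3) + 6 = -1920 − 81 + 6 = -1995, attained at (-4, -3).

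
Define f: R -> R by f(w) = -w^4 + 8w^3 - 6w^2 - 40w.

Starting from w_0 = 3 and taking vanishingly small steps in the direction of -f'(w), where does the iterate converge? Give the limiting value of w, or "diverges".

2

f'(w) = -4(w - 5)(w - 2)(w + 1), so f'(3) = 32.
Gradient descent moves in the -f' direction, i.e. w is decreasing.
The nearest critical point in that direction is w = 2, where f'' = 36 > 0 (a local minimum). The iterate converges there.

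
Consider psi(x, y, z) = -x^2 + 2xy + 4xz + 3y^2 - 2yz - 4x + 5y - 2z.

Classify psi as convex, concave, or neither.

neither

psi is quadratic, so its Hessian is the constant matrix H = [[-2, 2, 4], [2, 6, -2], [4, -2, 0]].
Leading principal minors: -2, -16, -120.
Neither pattern holds ⇒ H is indefinite ⇒ neither convex nor concave.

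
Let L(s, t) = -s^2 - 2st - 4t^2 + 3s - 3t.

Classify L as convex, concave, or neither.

L is quadratic, so its Hessian is the constant matrix H = [[-2, -2], [-2, -8]].
det(H) = 12, tr(H) = -10.
det(H) > 0 and tr(H) < 0, so H is negative definite everywhere: concave.

concave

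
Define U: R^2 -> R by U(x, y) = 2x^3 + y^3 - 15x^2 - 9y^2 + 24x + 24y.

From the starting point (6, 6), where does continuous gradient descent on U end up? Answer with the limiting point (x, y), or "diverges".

(4, 4)

U is separable, so gradient descent decouples: x follows -∂U/∂x, y follows -∂U/∂y.
∂U/∂x = 6(x - 4)(x - 1); at x=6 this is 60, so x decreases.
∂U/∂y = 3(y - 4)(y - 2); at y=6 this is 24, so y decreases.
x converges to its nearest critical value 4 (a local min of the x-part); y converges to 4. The iterate converges to (4, 4).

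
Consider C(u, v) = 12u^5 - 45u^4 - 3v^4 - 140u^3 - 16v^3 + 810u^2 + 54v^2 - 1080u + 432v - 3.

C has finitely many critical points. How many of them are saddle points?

6

C separates as a function of u plus a function of v, so ∇C=0 decouples.
∂C/∂u = 60(u - 3)(u - 2)(u - 1)(u + 3) = 0 at u ∈ {-3, 1, 2, 3}; ∂C/∂v = -12(v - 3)(v + 3)(v + 4) = 0 at v ∈ {-4, -3, 3}.
The Hessian is diagonal: diag(C_uu, C_vv). Second derivatives: C_uu(-3)=-7200, C_uu(1)=480, C_uu(2)=-300, C_uu(3)=720; C_vv(-4)=-84, C_vv(-3)=72, C_vv(3)=-504.
Saddle points occur where the two diagonal entries have opposite signs: (-3, -3), (1, -4), (1, 3), (2, -3), (3, -4), (3, 3). Count: 6.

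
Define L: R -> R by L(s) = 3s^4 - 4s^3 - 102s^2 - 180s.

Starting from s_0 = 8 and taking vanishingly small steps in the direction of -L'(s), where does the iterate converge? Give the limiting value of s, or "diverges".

5

L'(s) = 12(s - 5)(s + 1)(s + 3), so L'(8) = 3564.
Gradient descent moves in the -L' direction, i.e. s is decreasing.
The nearest critical point in that direction is s = 5, where L'' = 576 > 0 (a local minimum). The iterate converges there.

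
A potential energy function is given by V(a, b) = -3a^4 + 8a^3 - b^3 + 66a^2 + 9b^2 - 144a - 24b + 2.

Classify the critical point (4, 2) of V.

The mixed partial ∂²V/∂a∂b is 0, so the Hessian at any point is diag(V_aa, V_bb) = diag(12(-3a^2 + 4a + 11), 6(-b + 3)).
At (4, 2): H = diag(-252, 6).
The eigenvalues have opposite signs, so H is indefinite: a saddle point.

saddle point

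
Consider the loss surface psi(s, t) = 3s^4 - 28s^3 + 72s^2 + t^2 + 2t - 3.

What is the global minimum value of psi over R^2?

psi(s,t) separates as P(s) + Q(t) − 3, so its minimum is min P + min Q − 3.
P'(s) = 12s(s - 4)(s - 3) vanishes at s ∈ {0, 3, 4}; Q'(t) = 2(t + 1) vanishes at t ∈ {-1}.
Local minima of P (where P''>0): P(0)=0, P(4)=128. Local minima of Q: Q(-1)=-1.
So the global minimum of psi is P(0) + Q(-1) − 3 = 0 − 1 − 3 = -4, attained at (0, -1).

-4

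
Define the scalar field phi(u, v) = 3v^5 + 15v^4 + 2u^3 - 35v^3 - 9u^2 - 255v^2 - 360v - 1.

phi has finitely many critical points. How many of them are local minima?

phi separates as a function of u plus a function of v, so ∇phi=0 decouples.
∂phi/∂u = 6u(u - 3) = 0 at u ∈ {0, 3}; ∂phi/∂v = 15(v - 3)(v + 1)(v + 2)(v + 4) = 0 at v ∈ {-4, -2, -1, 3}.
The Hessian is diagonal: diag(phi_uu, phi_vv). Second derivatives: phi_uu(0)=-18, phi_uu(3)=18; phi_vv(-4)=-630, phi_vv(-2)=150, phi_vv(-1)=-180, phi_vv(3)=2100.
Local minima occur where both diagonal entries positive: (3, -2), (3, 3). Count: 2.

2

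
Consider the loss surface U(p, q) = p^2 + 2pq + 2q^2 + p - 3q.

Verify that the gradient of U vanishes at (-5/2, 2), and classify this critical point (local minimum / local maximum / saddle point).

local minimum

∇U = (2p + 2q + 1, 2p + 4q - 3); substituting (-5/2, 2) gives ∇U = (0, 0), so (-5/2, 2) is indeed a critical point.
The Hessian of U is constant: H = [[2, 2], [2, 4]].
det(H) = 2·4 − 2² = 4.
det(H) > 0 and tr(H) = 6 > 0, so H is positive definite and the point is a local minimum.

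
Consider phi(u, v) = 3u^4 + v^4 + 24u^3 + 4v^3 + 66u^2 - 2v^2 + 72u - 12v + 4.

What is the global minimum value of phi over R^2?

phi(u,v) separates as P(u) + Q(v) + 4, so its minimum is min P + min Q + 4.
P'(u) = 12(u + 1)(u + 2)(u + 3) vanishes at u ∈ {-3, -2, -1}; Q'(v) = 4(v - 1)(v + 1)(v + 3) vanishes at v ∈ {-3, -1, 1}.
Local minima of P (where P''>0): P(-3)=-27, P(-1)=-27. Local minima of Q: Q(-3)=-9, Q(1)=-9.
So the global minimum of phi is P(-3) + Q(-3) + 4 = -27 − 9 + 4 = -32, attained at (-3, -3).

-32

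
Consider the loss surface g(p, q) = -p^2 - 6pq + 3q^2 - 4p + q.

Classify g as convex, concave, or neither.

neither

g is quadratic, so its Hessian is the constant matrix H = [[-2, -6], [-6, 6]].
det(H) = -48, tr(H) = 4.
det(H) < 0, so H is indefinite: neither convex nor concave.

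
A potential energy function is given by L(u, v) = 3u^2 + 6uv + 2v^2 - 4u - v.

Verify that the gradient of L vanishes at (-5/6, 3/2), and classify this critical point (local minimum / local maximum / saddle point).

saddle point

∇L = (6u + 6v - 4, 6u + 4v - 1); substituting (-5/6, 3/2) gives ∇L = (0, 0), so (-5/6, 3/2) is indeed a critical point.
The Hessian of L is constant: H = [[6, 6], [6, 4]].
det(H) = 6·4 − 6² = -12.
Since det(H) < 0, H is indefinite and the critical point is a saddle point.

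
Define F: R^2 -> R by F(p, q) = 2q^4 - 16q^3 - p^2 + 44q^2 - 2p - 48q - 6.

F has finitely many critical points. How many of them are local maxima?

F separates as a function of p plus a function of q, so ∇F=0 decouples.
∂F/∂p = -2(p + 1) = 0 at p ∈ {-1}; ∂F/∂q = 8(q - 3)(q - 2)(q - 1) = 0 at q ∈ {1, 2, 3}.
The Hessian is diagonal: diag(F_pp, F_qq). Second derivatives: F_pp(-1)=-2; F_qq(1)=16, F_qq(2)=-8, F_qq(3)=16.
Local maxima occur where both diagonal entries negative: (-1, 2). Count: 1.

1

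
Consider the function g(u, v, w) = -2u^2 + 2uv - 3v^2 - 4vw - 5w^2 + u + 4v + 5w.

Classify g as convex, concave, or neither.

g is quadratic, so its Hessian is the constant matrix H = [[-4, 2, 0], [2, -6, -4], [0, -4, -10]].
Leading principal minors: -4, 20, -136.
Signs alternate −, +, − ⇒ H ≺ 0 ⇒ concave.

concave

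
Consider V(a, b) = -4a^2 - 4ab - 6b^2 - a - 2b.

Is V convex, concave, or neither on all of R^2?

V is quadratic, so its Hessian is the constant matrix H = [[-8, -4], [-4, -12]].
det(H) = 80, tr(H) = -20.
det(H) > 0 and tr(H) < 0, so H is negative definite everywhere: concave.

concave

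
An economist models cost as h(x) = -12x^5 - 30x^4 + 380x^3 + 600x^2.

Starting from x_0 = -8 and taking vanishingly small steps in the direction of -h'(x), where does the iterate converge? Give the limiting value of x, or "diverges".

h'(x) = -60x(x - 4)(x + 1)(x + 5), so h'(-8) = -120960.
Gradient descent moves in the -h' direction, i.e. x is increasing.
The nearest critical point in that direction is x = -5, where h'' = 10800 > 0 (a local minimum). The iterate converges there.

-5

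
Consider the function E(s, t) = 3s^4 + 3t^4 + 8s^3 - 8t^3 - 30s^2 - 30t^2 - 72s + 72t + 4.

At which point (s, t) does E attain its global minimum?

(2, -2)

E(s,t) separates as P(s) + Q(t) + 4, so its minimum is min P + min Q + 4.
P'(s) = 12(s - 2)(s + 1)(s + 3) vanishes at s ∈ {-3, -1, 2}; Q'(t) = 12(t - 3)(t - 1)(t + 2) vanishes at t ∈ {-2, 1, 3}.
Local minima of P (where P''>0): P(-3)=-27, P(2)=-152. Local minima of Q: Q(-2)=-152, Q(3)=-27.
So the global minimum of E is P(2) + Q(-2) + 4 = -152 − 152 + 4 = -300, attained at (2, -2).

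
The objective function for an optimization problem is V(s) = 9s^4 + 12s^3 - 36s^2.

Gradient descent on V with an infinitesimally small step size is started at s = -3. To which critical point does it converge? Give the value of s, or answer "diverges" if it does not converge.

V'(s) = 36s(s - 1)(s + 2), so V'(-3) = -432.
Gradient descent moves in the -V' direction, i.e. s is increasing.
The nearest critical point in that direction is s = -2, where V'' = 216 > 0 (a local minimum). The iterate converges there.

-2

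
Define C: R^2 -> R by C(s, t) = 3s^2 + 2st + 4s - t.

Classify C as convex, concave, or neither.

C is quadratic, so its Hessian is the constant matrix H = [[6, 2], [2, 0]].
det(H) = -4, tr(H) = 6.
det(H) < 0, so H is indefinite: neither convex nor concave.

neither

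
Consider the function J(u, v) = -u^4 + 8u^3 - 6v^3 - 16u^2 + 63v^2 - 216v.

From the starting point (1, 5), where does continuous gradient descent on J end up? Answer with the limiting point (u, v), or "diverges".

J is separable, so gradient descent decouples: u follows -∂J/∂u, v follows -∂J/∂v.
∂J/∂u = -4u(u - 4)(u - 2); at u=1 this is -12, so u increases.
∂J/∂v = -18(v - 4)(v - 3); at v=5 this is -36, so v increases.
The v-coordinate has no critical point in that direction and runs off to infinity.

diverges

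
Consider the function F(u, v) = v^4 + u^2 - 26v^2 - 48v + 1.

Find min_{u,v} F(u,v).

-351

F(u,v) separates as P(u) + Q(v) + 1, so its minimum is min P + min Q + 1.
P'(u) = 2u vanishes at u ∈ {0}; Q'(v) = 4(v - 4)(v + 1)(v + 3) vanishes at v ∈ {-3, -1, 4}.
Local minima of P (where P''>0): P(0)=0. Local minima of Q: Q(-3)=-9, Q(4)=-352.
So the global minimum of F is P(0) + Q(4) + 1 = 0 − 352 + 1 = -351, attained at (0, 4).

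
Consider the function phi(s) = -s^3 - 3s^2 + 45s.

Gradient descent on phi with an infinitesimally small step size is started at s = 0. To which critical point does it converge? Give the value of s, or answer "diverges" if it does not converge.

-5

phi'(s) = -3(s - 3)(s + 5), so phi'(0) = 45.
Gradient descent moves in the -phi' direction, i.e. s is decreasing.
The nearest critical point in that direction is s = -5, where phi'' = 24 > 0 (a local minimum). The iterate converges there.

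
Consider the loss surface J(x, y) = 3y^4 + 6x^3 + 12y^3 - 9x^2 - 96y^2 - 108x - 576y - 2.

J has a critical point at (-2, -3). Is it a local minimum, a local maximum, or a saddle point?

local maximum

The mixed partial ∂²J/∂x∂y is 0, so the Hessian at any point is diag(J_xx, J_yy) = diag(18(2x - 1), 12(3y^2 + 6y - 16)).
At (-2, -3): H = diag(-90, -84).
Both eigenvalues are negative, so H is negative definite: a local maximum.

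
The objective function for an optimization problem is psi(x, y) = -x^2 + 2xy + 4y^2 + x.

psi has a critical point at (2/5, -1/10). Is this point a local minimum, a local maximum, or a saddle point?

The Hessian of psi is constant: H = [[-2, 2], [2, 8]].
det(H) = (-2)·8 − 2² = -20.
Since det(H) < 0, H is indefinite and the critical point is a saddle point.

saddle point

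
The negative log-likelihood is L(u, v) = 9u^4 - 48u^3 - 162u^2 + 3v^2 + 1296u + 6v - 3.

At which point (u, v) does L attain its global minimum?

(-3, -1)

L(u,v) separates as P(u) + Q(v) − 3, so its minimum is min P + min Q − 3.
P'(u) = 36(u - 4)(u - 3)(u + 3) vanishes at u ∈ {-3, 3, 4}; Q'(v) = 6v + 6 vanishes at v ∈ {-1}.
Local minima of P (where P''>0): P(-3)=-3321, P(4)=1824. Local minima of Q: Q(-1)=-3.
So the global minimum of L is P(-3) + Q(-1) − 3 = -3321 − 3 − 3 = -3327, attained at (-3, -1).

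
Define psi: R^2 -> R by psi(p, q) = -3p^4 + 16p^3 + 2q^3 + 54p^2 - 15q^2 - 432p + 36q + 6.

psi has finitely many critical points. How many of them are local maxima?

2

psi separates as a function of p plus a function of q, so ∇psi=0 decouples.
∂psi/∂p = -12(p - 4)(p - 3)(p + 3) = 0 at p ∈ {-3, 3, 4}; ∂psi/∂q = 6(q - 3)(q - 2) = 0 at q ∈ {2, 3}.
The Hessian is diagonal: diag(psi_pp, psi_qq). Second derivatives: psi_pp(-3)=-504, psi_pp(3)=72, psi_pp(4)=-84; psi_qq(2)=-6, psi_qq(3)=6.
Local maxima occur where both diagonal entries negative: (-3, 2), (4, 2). Count: 2.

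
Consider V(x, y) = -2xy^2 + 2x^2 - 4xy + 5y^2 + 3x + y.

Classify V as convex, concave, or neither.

The term -2xy^2 is cubic, so the Hessian is not constant.
∂²V/∂y² = -4x + 10, which takes both signs as x varies (negative for sufficiently large x). A diagonal entry of the Hessian changing sign means the Hessian is neither positive- nor negative-semidefinite on all of R^2.

neither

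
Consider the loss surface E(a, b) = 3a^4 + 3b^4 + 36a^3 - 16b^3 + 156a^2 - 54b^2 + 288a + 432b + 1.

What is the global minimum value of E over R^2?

E(a,b) separates as P(a) + Q(b) + 1, so its minimum is min P + min Q + 1.
P'(a) = 12(a + 2)(a + 3)(a + 4) vanishes at a ∈ {-4, -3, -2}; Q'(b) = 12(b - 4)(b - 3)(b + 3) vanishes at b ∈ {-3, 3, 4}.
Local minima of P (where P''>0): P(-4)=-192, P(-2)=-192. Local minima of Q: Q(-3)=-1107, Q(4)=608.
So the global minimum of E is P(-4) + Q(-3) + 1 = -192 − 1107 + 1 = -1298, attained at (-4, -3).

-1298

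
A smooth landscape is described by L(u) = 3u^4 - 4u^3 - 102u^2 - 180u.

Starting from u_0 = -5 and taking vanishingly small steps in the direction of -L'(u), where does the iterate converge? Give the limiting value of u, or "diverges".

-3

L'(u) = 12(u - 5)(u + 1)(u + 3), so L'(-5) = -960.
Gradient descent moves in the -L' direction, i.e. u is increasing.
The nearest critical point in that direction is u = -3, where L'' = 192 > 0 (a local minimum). The iterate converges there.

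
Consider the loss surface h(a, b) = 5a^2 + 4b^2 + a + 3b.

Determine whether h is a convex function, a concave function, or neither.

convex

h is quadratic, so its Hessian is the constant matrix H = [[10, 0], [0, 8]].
det(H) = 80, tr(H) = 18.
det(H) > 0 and tr(H) > 0, so H is positive definite everywhere: convex.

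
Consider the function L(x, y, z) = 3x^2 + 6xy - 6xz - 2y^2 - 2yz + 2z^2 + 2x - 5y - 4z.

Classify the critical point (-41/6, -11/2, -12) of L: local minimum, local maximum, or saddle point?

The Hessian is constant: H = [[6, 6, -6], [6, -4, -2], [-6, -2, 4]].
Leading principal minors: Δ₁ = 6, Δ₂ = -60, Δ₃ = 24.
The minors fit neither the all-positive nor the alternating-sign pattern, so H is indefinite: a saddle point.

saddle point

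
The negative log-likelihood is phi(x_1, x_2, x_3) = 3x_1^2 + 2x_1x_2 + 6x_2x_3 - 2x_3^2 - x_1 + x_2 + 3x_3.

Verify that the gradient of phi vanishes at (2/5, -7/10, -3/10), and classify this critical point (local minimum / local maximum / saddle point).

∇phi = (6x_1 + 2x_2 - 1, 2x_1 + 6x_3 + 1, 6x_2 - 4x_3 + 3); substituting (2/5, -7/10, -3/10) gives ∇phi = (0, 0, 0), so (2/5, -7/10, -3/10) is indeed a critical point.
The Hessian is constant: H = [[6, 2, 0], [2, 0, 6], [0, 6, -4]].
Leading principal minors: Δ₁ = 6, Δ₂ = -4, Δ₃ = -200.
The minors fit neither the all-positive nor the alternating-sign pattern, so H is indefinite: a saddle point.

saddle point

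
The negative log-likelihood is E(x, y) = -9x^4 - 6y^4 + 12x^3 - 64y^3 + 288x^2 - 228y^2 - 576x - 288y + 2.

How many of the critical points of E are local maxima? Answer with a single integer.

4

E separates as a function of x plus a function of y, so ∇E=0 decouples.
∂E/∂x = -36(x - 4)(x - 1)(x + 4) = 0 at x ∈ {-4, 1, 4}; ∂E/∂y = -24(y + 1)(y + 3)(y + 4) = 0 at y ∈ {-4, -3, -1}.
The Hessian is diagonal: diag(E_xx, E_yy). Second derivatives: E_xx(-4)=-1440, E_xx(1)=540, E_xx(4)=-864; E_yy(-4)=-72, E_yy(-3)=48, E_yy(-1)=-144.
Local maxima occur where both diagonal entries negative: (-4, -4), (-4, -1), (4, -4), (4, -1). Count: 4.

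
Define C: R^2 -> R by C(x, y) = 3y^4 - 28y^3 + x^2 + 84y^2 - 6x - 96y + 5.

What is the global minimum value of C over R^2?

C(x,y) separates as P(x) + Q(y) + 5, so its minimum is min P + min Q + 5.
P'(x) = 2x - 6 vanishes at x ∈ {3}; Q'(y) = 12(y - 4)(y - 2)(y - 1) vanishes at y ∈ {1, 2, 4}.
Local minima of P (where P''>0): P(3)=-9. Local minima of Q: Q(1)=-37, Q(4)=-64.
So the global minimum of C is P(3) + Q(4) + 5 = -9 − 64 + 5 = -68, attained at (3, 4).

-68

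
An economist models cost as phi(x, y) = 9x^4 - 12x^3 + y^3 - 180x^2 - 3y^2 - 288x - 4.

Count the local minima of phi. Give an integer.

2

phi separates as a function of x plus a function of y, so ∇phi=0 decouples.
∂phi/∂x = 36(x - 4)(x + 1)(x + 2) = 0 at x ∈ {-2, -1, 4}; ∂phi/∂y = 3y(y - 2) = 0 at y ∈ {0, 2}.
The Hessian is diagonal: diag(phi_xx, phi_yy). Second derivatives: phi_xx(-2)=216, phi_xx(-1)=-180, phi_xx(4)=1080; phi_yy(0)=-6, phi_yy(2)=6.
Local minima occur where both diagonal entries positive: (-2, 2), (4, 2). Count: 2.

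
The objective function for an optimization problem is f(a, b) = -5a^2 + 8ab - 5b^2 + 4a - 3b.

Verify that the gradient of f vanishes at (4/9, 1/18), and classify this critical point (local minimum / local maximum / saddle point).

local maximum

∇f = (-10a + 8b + 4, 8a - 10b - 3); substituting (4/9, 1/18) gives ∇f = (0, 0), so (4/9, 1/18) is indeed a critical point.
The Hessian of f is constant: H = [[-10, 8], [8, -10]].
det(H) = (-10)·(-10) − 8² = 36.
det(H) > 0 and tr(H) = -20 < 0, so H is negative definite and the point is a local maximum.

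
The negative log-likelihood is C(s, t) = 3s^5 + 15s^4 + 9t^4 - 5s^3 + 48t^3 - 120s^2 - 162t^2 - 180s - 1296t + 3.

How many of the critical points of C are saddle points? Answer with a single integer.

6

C separates as a function of s plus a function of t, so ∇C=0 decouples.
∂C/∂s = 15(s - 2)(s + 1)(s + 2)(s + 3) = 0 at s ∈ {-3, -2, -1, 2}; ∂C/∂t = 36(t - 3)(t + 3)(t + 4) = 0 at t ∈ {-4, -3, 3}.
The Hessian is diagonal: diag(C_ss, C_tt). Second derivatives: C_ss(-3)=-150, C_ss(-2)=60, C_ss(-1)=-90, C_ss(2)=900; C_tt(-4)=252, C_tt(-3)=-216, C_tt(3)=1512.
Saddle points occur where the two diagonal entries have opposite signs: (-3, -4), (-3, 3), (-2, -3), (-1, -4), (-1, 3), (2, -3). Count: 6.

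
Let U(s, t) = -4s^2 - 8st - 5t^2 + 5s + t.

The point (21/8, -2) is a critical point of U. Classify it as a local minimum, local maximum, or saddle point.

local maximum

The Hessian of U is constant: H = [[-8, -8], [-8, -10]].
det(H) = (-8)·(-10) − (-8)² = 16.
det(H) > 0 and tr(H) = -18 < 0, so H is negative definite and the point is a local maximum.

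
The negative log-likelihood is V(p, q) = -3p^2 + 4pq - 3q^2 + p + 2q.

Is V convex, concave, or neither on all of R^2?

V is quadratic, so its Hessian is the constant matrix H = [[-6, 4], [4, -6]].
det(H) = 20, tr(H) = -12.
det(H) > 0 and tr(H) < 0, so H is negative definite everywhere: concave.

concave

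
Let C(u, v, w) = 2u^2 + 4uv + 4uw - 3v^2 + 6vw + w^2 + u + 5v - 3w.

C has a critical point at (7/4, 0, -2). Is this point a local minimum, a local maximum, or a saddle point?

The Hessian is constant: H = [[4, 4, 4], [4, -6, 6], [4, 6, 2]].
Leading principal minors: Δ₁ = 4, Δ₂ = -40, Δ₃ = 64.
The minors fit neither the all-positive nor the alternating-sign pattern, so H is indefinite: a saddle point.

saddle point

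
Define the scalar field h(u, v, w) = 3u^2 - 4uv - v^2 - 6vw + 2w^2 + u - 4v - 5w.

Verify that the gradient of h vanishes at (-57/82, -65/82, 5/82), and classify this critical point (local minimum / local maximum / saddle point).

saddle point

∇h = (6u - 4v + 1, -4u - 2v - 6w - 4, -6v + 4w - 5); substituting (-57/82, -65/82, 5/82) gives ∇h = (0, 0, 0), so (-57/82, -65/82, 5/82) is indeed a critical point.
The Hessian is constant: H = [[6, -4, 0], [-4, -2, -6], [0, -6, 4]].
Leading principal minors: Δ₁ = 6, Δ₂ = -28, Δ₃ = -328.
The minors fit neither the all-positive nor the alternating-sign pattern, so H is indefinite: a saddle point.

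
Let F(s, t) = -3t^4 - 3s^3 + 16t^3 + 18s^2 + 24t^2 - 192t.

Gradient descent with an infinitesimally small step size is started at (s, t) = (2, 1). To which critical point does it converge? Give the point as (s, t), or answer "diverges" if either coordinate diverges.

F is separable, so gradient descent decouples: s follows -∂F/∂s, t follows -∂F/∂t.
∂F/∂s = -9s(s - 4); at s=2 this is 36, so s decreases.
∂F/∂t = -12(t - 4)(t - 2)(t + 2); at t=1 this is -108, so t increases.
s converges to its nearest critical value 0 (a local min of the s-part); t converges to 2. The iterate converges to (0, 2).

(0, 2)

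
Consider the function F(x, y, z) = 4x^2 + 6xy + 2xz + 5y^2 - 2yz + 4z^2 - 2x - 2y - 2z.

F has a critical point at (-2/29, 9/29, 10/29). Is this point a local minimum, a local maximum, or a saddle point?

local minimum

The Hessian is constant: H = [[8, 6, 2], [6, 10, -2], [2, -2, 8]].
Leading principal minors: Δ₁ = 8, Δ₂ = 44, Δ₃ = 232.
All leading minors are positive, so H is positive definite: a local minimum.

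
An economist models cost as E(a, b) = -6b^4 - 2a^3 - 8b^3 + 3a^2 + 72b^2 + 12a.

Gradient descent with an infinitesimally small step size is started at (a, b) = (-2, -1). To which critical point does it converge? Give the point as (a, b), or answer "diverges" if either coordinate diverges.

(-1, 0)

E is separable, so gradient descent decouples: a follows -∂E/∂a, b follows -∂E/∂b.
∂E/∂a = -6(a - 2)(a + 1); at a=-2 this is -24, so a increases.
∂E/∂b = -24b(b - 2)(b + 3); at b=-1 this is -144, so b increases.
a converges to its nearest critical value -1 (a local min of the a-part); b converges to 0. The iterate converges to (-1, 0).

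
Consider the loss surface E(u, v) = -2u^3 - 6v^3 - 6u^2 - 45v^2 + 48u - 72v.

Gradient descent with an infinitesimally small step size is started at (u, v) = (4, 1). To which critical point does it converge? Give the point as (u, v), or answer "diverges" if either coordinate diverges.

diverges

E is separable, so gradient descent decouples: u follows -∂E/∂u, v follows -∂E/∂v.
∂E/∂u = -6(u - 2)(u + 4); at u=4 this is -96, so u increases.
∂E/∂v = -18(v + 1)(v + 4); at v=1 this is -180, so v increases.
The u-coordinate has no critical point in that direction and runs off to infinity.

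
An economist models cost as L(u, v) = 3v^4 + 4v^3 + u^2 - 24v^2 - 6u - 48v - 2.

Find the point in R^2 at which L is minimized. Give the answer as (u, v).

(3, 2)

L(u,v) separates as P(u) + Q(v) − 2, so its minimum is min P + min Q − 2.
P'(u) = 2u - 6 vanishes at u ∈ {3}; Q'(v) = 12(v - 2)(v + 1)(v + 2) vanishes at v ∈ {-2, -1, 2}.
Local minima of P (where P''>0): P(3)=-9. Local minima of Q: Q(-2)=16, Q(2)=-112.
So the global minimum of L is P(3) + Q(2) − 2 = -9 − 112 − 2 = -123, attained at (3, 2).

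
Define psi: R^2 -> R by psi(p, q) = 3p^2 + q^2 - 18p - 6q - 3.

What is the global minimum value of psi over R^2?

psi(p,q) separates as A(p) + B(q) − 3, so its minimum is min A + min B − 3.
A'(p) = 6p - 18 vanishes at p ∈ {3}; B'(q) = 2q - 6 vanishes at q ∈ {3}.
Local minima of A (where A''>0): A(3)=-27. Local minima of B: B(3)=-9.
So the global minimum of psi is A(3) + B(3) − 3 = -27 − 9 − 3 = -39, attained at (3, 3).

-39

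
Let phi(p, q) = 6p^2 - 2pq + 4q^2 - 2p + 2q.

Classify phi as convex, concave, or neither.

phi is quadratic, so its Hessian is the constant matrix H = [[12, -2], [-2, 8]].
det(H) = 92, tr(H) = 20.
det(H) > 0 and tr(H) > 0, so H is positive definite everywhere: convex.

convex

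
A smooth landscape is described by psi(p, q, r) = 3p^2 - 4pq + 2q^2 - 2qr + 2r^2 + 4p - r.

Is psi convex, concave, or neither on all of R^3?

psi is quadratic, so its Hessian is the constant matrix H = [[6, -4, 0], [-4, 4, -2], [0, -2, 4]].
Leading principal minors: 6, 8, 8.
All positive ⇒ H ≻ 0 ⇒ convex.

convex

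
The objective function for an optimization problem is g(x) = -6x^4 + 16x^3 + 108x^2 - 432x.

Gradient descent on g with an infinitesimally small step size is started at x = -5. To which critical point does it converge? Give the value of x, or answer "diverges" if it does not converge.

diverges

g'(x) = -24(x - 3)(x - 2)(x + 3), so g'(-5) = 2688.
Gradient descent moves in the -g' direction, i.e. x is decreasing.
There is no critical point below x=-5, and g' keeps the same sign, so the iterate runs off to −∞.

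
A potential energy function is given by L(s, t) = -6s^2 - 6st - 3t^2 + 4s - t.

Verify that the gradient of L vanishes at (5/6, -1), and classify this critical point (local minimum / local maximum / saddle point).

∇L = (-12s - 6t + 4, -6s - 6t - 1); substituting (5/6, -1) gives ∇L = (0, 0), so (5/6, -1) is indeed a critical point.
The Hessian of L is constant: H = [[-12, -6], [-6, -6]].
det(H) = (-12)·(-6) − (-6)² = 36.
det(H) > 0 and tr(H) = -18 < 0, so H is negative definite and the point is a local maximum.

local maximum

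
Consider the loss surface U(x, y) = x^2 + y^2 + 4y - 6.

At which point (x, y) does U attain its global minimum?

U(x,y) separates as P(x) + Q(y) − 6, so its minimum is min P + min Q − 6.
P'(x) = 2x vanishes at x ∈ {0}; Q'(y) = 2y + 4 vanishes at y ∈ {-2}.
Local minima of P (where P''>0): P(0)=0. Local minima of Q: Q(-2)=-4.
So the global minimum of U is P(0) + Q(-2) − 6 = 0 − 4 − 6 = -10, attained at (0, -2).

(0, -2)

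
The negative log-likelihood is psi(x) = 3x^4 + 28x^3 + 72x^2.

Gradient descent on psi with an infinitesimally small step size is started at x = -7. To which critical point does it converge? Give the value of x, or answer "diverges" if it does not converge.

-4

psi'(x) = 12x(x + 3)(x + 4), so psi'(-7) = -1008.
Gradient descent moves in the -psi' direction, i.e. x is increasing.
The nearest critical point in that direction is x = -4, where psi'' = 48 > 0 (a local minimum). The iterate converges there.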